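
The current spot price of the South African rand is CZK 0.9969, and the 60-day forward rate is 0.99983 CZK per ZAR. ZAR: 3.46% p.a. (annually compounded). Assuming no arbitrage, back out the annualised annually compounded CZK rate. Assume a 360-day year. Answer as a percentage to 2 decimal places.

T = 60/360 years.
F/S = 0.99983/0.9969 = 1.0029391 = (growth of CZK) / (growth of ZAR).
ZAR growth factor: (1 + 0.0346)^(60/360) = 1.0056852.
So the CZK growth factor = 1.008641.
r = 1.008641^(360/60) − 1 = 0.052979 → 5.30%.

5.30%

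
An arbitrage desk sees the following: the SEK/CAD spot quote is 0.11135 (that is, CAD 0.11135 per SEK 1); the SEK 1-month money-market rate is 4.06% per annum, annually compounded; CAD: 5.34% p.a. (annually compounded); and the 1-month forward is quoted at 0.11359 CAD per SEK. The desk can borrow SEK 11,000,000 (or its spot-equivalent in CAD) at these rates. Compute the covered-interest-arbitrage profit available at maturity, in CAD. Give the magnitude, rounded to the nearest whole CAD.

T = 1/12 years.
Route A — deposit SEK, sell forward: 11,000,000 × 1.003321961 × 0.11359 = CAD 1,253,640.76.
Route B — convert at spot, deposit CAD: 11,000,000 × 0.11135 × 1.004344663 = CAD 1,230,171.56.
The quoted forward overvalues SEK, so borrow CAD, buy SEK at spot, deposit the SEK at 4.06%, and sell the proceeds forward at 0.11359.
Profit = 1,253,640.76 − 1,230,171.56 = CAD 23,469.

CAD 23,469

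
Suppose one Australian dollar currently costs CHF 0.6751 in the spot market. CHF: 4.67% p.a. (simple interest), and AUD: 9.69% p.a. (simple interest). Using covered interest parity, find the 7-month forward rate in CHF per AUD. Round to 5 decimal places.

0.65639

T = 7/12 years.
CHF growth factor: 1 + 0.0467×7/12 = 1.0272417.
AUD growth factor: 1 + 0.0969×7/12 = 1.056525.
CIP: F = S · (grow CHF)/(grow AUD) = 0.6751 × 1.0272417/1.056525 = 0.6563885 CHF per AUD.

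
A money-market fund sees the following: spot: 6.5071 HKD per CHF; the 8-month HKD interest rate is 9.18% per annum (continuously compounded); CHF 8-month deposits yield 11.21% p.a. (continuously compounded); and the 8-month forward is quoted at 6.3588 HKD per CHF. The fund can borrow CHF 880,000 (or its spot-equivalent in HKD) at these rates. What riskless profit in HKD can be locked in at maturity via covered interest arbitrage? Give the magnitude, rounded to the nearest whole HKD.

HKD 57,685

T = 8/12 years.
Invest the CHF and cover forward: 880,000 × 1.077596753 × 6.3588 = HKD 6,029,955.57.
Convert at spot and invest in HKD: 880,000 × 6.5071 × 1.063111515 = HKD 6,087,640.19.
The quoted forward undervalues CHF, so borrow CHF, convert to HKD at spot, deposit the HKD at 9.18%, and buy CHF forward at 6.3588 to cover the loan.
The gap between the two covered legs is HKD 57,685.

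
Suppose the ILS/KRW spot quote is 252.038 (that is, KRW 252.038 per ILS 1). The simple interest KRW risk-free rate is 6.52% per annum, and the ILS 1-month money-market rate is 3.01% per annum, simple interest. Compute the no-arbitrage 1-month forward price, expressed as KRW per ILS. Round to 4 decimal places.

T = 1/12 years.
Growth of 1 KRW over T: 1 + 0.0652×1/12 = 1.005433333.
ILS accumulates by 1 + 0.0301×1/12 = 1.002508333.
CIP: F = S · (grow KRW)/(grow ILS) = 252.038 × 1.005433333/1.002508333 = 252.773367 KRW per ILS.

252.7734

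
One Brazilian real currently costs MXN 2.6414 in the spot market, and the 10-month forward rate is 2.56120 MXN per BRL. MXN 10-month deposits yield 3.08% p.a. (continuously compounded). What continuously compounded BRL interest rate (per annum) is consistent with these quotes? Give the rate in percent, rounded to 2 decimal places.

T = 10/12 years.
CIP gives F = S · g_MXN/g_BRL, so g_MXN/g_BRL = 2.5612/2.6414 = 0.9696373.
The MXN side grows by e^(0.0308×10/12) = 1.0259989.
Hence g_BRL = 1.0581265.
Take logs: ln 1.0581265 / (10/12) = 0.067800, so 6.78%.

6.78%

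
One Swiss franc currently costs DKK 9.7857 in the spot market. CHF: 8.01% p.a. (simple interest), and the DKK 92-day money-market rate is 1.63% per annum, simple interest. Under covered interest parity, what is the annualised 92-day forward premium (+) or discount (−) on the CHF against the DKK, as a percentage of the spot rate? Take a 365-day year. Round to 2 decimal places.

T = 92/365 years.
No-arbitrage forward: 9.7857 × 1.0041085 / 1.0201896 = 9.6314494 DKK/CHF.
(F − S)/S ÷ T = (9.6314494 − 9.7857)/9.7857/(92/365) = -0.062537 → -6.25%.

-6.25%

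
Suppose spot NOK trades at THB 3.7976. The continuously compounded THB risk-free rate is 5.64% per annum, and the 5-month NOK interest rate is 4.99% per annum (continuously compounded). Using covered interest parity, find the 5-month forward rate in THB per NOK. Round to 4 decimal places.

T = 5/12 years.
THB accumulates by e^(0.0564×5/12) = 1.0237783.
Growth of 1 NOK over T: e^(0.0499×5/12) = 1.0210093.
So F = 3.7976 × 1.0237783 / 1.0210093 = 3.807899 (THB/NOK).

3.8079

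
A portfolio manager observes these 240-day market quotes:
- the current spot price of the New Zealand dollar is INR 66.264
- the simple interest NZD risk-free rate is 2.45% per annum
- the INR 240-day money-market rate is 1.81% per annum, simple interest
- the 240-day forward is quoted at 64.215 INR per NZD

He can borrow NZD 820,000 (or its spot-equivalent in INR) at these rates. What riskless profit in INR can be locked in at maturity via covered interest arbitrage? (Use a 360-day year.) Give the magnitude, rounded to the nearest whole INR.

T = 240/360 years.
Invest the NZD and cover forward: 820,000 × 1.0163333333 × 64.215 = INR 53,516,352.90.
Convert at spot and invest in INR: 820,000 × 66.264 × 1.0120666667 = INR 54,992,140.19.
The quoted forward undervalues NZD, so borrow NZD, convert to INR at spot, deposit the INR at 1.81%, and buy NZD forward at 64.215 to cover the loan.
Profit = 54,992,140.19 − 53,516,352.90 = INR 1,475,787.

INR 1,475,787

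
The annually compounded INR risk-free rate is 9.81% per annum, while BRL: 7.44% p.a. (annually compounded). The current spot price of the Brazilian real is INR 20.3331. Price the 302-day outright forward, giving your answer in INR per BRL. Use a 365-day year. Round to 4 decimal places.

T = 302/365 years.
Growth of 1 INR over T: (1 + 0.0981)^(302/365) = 1.08050552.
Growth of 1 BRL over T: (1 + 0.0744)^(302/365) = 1.06117415.
So F = 20.3331 × 1.08050552 / 1.06117415 = 20.703507 (INR/BRL).

20.7035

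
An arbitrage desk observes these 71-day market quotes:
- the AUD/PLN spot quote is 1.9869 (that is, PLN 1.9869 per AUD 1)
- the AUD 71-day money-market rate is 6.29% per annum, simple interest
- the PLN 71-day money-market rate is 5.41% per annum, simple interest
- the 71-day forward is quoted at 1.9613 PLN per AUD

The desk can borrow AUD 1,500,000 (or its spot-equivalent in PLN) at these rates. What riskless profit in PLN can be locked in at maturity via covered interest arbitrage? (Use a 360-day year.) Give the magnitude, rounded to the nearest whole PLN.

PLN 33,704

T = 71/360 years.
Invest the AUD and cover forward: 1,500,000 × 1.012405278 × 1.9613 = PLN 2,978,445.71.
Convert at spot and invest in PLN: 1,500,000 × 1.9869 × 1.010669722 = PLN 3,012,149.51.
The quoted forward undervalues AUD, so borrow AUD, convert to PLN at spot, deposit the PLN at 5.41%, and buy AUD forward at 1.9613 to cover the loan.
The gap between the two covered legs is PLN 33,704.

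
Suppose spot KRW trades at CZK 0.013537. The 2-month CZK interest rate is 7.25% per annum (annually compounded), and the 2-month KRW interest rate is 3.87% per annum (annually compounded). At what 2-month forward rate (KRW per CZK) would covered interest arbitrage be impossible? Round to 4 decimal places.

73.4784

T = 2/12 years.
CZK accumulates by (1 + 0.0725)^(2/12) = 1.0117337.
KRW growth factor: (1 + 0.0387)^(2/12) = 1.00634839.
Forward (CZK per KRW) = 0.013537 × 1.0117337 / 1.00634839 = 0.013609441.
Invert for KRW per CZK: 1 / 0.013609441 = 73.4784.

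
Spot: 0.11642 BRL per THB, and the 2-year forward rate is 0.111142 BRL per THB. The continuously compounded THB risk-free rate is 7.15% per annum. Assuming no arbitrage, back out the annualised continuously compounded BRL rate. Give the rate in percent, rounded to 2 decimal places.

4.83%

T = 2 years.
CIP gives F = S · g_BRL/g_THB, so g_BRL/g_THB = 0.111142/0.11642 = 0.9546641.
The THB side grows by e^(0.0715×2) = 1.1537298.
That pins the BRL growth at 1.1014244.
r = ln(1.1014244)/2 = 0.048302 → 4.83%.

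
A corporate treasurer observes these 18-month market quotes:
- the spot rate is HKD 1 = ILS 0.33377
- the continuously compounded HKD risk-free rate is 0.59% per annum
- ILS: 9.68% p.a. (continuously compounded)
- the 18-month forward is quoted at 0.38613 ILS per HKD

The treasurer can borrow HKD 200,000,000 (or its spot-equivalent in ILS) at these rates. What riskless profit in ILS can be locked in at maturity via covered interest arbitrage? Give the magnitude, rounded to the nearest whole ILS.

T = 18/12 years.
Route A — deposit HKD, sell forward: 200,000,000 × 1.008889277 × 0.38613 = ILS 77,912,483.31.
Route B — convert at spot, deposit ILS: 200,000,000 × 0.33377 × 1.1562708013 = ILS 77,185,701.07.
The quoted forward overvalues HKD, so borrow ILS, buy HKD at spot, deposit the HKD at 0.59%, and sell the proceeds forward at 0.38613.
The gap between the two covered legs is ILS 726,782.

ILS 726,782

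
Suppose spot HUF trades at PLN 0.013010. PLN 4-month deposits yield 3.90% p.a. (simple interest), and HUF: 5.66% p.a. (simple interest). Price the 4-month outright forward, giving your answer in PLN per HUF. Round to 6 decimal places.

0.012935

T = 4/12 years.
Growth of 1 PLN over T: 1 + 0.0390×4/12 = 1.013000.
Growth of 1 HUF over T: 1 + 0.0566×4/12 = 1.0188667.
CIP: F = S · (grow PLN)/(grow HUF) = 0.01301 × 1.013000/1.0188667 = 0.01293509 PLN per HUF.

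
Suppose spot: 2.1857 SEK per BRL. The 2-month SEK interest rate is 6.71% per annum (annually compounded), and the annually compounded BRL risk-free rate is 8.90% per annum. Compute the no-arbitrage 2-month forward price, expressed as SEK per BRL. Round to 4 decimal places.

2.1783

T = 2/12 years.
Growth of 1 SEK over T: (1 + 0.0671)^(2/12) = 1.0108829.
BRL accumulates by (1 + 0.0890)^(2/12) = 1.0143114.
Forward (SEK per BRL) = 2.1857 × 1.0108829 / 1.0143114 = 2.178312.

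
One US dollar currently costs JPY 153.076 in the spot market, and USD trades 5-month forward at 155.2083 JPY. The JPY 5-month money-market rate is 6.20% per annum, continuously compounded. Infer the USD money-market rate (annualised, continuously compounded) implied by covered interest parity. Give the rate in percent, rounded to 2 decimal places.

2.88%

T = 5/12 years.
By CIP, F/S equals the JPY-to-USD growth ratio: 155.2083/153.076 = 1.0139297.
JPY growth factor: e^(0.0620×5/12) = 1.0261699.
That pins the USD growth at 1.012072.
Take logs: ln 1.012072 / (5/12) = 0.028799, so 2.88%.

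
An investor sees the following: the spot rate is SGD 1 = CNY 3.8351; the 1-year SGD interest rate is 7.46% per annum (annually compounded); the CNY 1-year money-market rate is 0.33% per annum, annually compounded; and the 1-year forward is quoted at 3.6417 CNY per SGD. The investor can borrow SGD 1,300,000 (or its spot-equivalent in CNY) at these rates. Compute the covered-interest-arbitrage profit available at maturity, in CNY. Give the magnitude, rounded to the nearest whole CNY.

T = 1 year.
Route A — deposit SGD, sell forward: 1,300,000 × 1.074600 × 3.6417 = CNY 5,087,382.07.
Route B — convert at spot, deposit CNY: 1,300,000 × 3.8351 × 1.003300 = CNY 5,002,082.58.
The quoted forward overvalues SGD, so borrow CNY, buy SGD at spot, deposit the SGD at 7.46%, and sell the proceeds forward at 3.6417.
Profit = 5,087,382.07 − 5,002,082.58 = CNY 85,299.

CNY 85,299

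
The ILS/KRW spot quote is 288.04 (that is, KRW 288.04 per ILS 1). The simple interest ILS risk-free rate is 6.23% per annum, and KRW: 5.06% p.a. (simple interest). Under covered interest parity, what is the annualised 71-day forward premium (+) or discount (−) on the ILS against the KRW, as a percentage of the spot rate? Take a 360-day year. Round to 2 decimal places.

-1.16%

T = 71/360 years.
F = S · g_KRW/g_ILS = 288.04 × 1.0099794/1.0122869 = 287.38342.
Annualised premium = (F − S)/S × (1/T) = (287.38342 − 288.04)/288.04 ÷ (71/360) = -1.16%.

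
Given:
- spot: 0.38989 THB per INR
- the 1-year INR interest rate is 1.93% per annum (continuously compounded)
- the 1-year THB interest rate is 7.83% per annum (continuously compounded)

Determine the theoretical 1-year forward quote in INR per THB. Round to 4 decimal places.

2.4179

T = 1 year.
Growth of 1 THB over T: e^(0.0783×1) = 1.081447.
Growth of 1 INR over T: e^(0.0193×1) = 1.0194874.
CIP: F = S · (grow THB)/(grow INR) = 0.38989 × 1.081447/1.0194874 = 0.4135857 THB per INR.
Invert for INR per THB: 1 / 0.4135857 = 2.4179.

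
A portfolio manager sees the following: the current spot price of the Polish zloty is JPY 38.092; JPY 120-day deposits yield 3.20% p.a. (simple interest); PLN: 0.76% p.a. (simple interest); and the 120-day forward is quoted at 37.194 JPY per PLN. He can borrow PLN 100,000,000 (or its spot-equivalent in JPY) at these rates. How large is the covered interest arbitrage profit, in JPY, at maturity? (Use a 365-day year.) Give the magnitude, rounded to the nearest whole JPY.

JPY 120,581,466

T = 120/365 years.
Route A — deposit PLN, sell forward: 100,000,000 × 1.002498630137 × 37.194 = JPY 3,728,693,404.93.
Route B — convert at spot, deposit JPY: 100,000,000 × 38.092 × 1.010520547945 = JPY 3,849,274,871.23.
The quoted forward undervalues PLN, so borrow PLN, convert to JPY at spot, deposit the JPY at 3.20%, and buy PLN forward at 37.194 to cover the loan.
The gap between the two covered legs is JPY 120,581,466.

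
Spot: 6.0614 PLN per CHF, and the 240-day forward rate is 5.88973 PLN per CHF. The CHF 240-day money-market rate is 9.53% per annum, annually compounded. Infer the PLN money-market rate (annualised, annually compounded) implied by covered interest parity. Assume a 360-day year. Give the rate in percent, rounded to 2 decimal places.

T = 240/360 years.
F/S = 5.88973/6.0614 = 0.9716782 = (growth of PLN) / (growth of CHF).
The CHF side grows by (1 + 0.0953)^(240/360) = 1.0625647.
Hence g_PLN = 1.032471.
r = 1.032471^(360/240) − 1 = 0.049100 → 4.91%.

4.91%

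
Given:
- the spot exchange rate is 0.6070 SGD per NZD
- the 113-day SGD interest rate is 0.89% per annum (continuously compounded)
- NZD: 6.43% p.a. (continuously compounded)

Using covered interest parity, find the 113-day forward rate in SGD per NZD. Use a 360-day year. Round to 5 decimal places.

T = 113/360 years.
SGD accumulates by e^(0.0089×113/360) = 1.0027975.
NZD growth factor: e^(0.0643×113/360) = 1.0203881.
CIP: F = S · (grow SGD)/(grow NZD) = 0.607 × 1.0027975/1.0203881 = 0.5965358 SGD per NZD.

0.59654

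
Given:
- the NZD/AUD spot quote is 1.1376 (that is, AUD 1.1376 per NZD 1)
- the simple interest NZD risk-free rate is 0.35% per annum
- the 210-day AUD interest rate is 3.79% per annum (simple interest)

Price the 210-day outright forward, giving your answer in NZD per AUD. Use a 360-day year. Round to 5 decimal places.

T = 210/360 years.
AUD accumulates by 1 + 0.0379×210/360 = 1.0221083.
Growth of 1 NZD over T: 1 + 0.0035×210/360 = 1.0020417.
CIP: F = S · (grow AUD)/(grow NZD) = 1.1376 × 1.0221083/1.0020417 = 1.160381 AUD per NZD.
Quoted the other way: 1/1.160381 = 0.86179 NZD per AUD.

0.86179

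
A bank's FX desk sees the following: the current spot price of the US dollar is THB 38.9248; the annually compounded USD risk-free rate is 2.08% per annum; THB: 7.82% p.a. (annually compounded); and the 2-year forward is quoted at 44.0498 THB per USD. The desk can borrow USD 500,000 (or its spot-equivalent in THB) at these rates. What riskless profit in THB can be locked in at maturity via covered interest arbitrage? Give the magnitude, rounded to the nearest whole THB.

T = 2 years.
Keep in USD, deliver into the forward: 500,000·1.04203264·44.0498 = THB 22,950,664.69.
Swap to THB now, deposit: 500,000·38.9248·1.16251524 = THB 22,625,336.61.
The quoted forward overvalues USD, so borrow THB, buy USD at spot, deposit the USD at 2.08%, and sell the proceeds forward at 44.0498.
The gap between the two covered legs is THB 325,328.

THB 325,328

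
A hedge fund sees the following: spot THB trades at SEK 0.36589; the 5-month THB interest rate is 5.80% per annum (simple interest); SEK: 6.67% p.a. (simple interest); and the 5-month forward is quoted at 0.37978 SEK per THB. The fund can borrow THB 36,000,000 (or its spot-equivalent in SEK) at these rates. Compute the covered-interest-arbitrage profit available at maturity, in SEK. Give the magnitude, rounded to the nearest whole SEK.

SEK 464,376

T = 5/12 years.
Keep in THB, deliver into the forward: 36,000,000·1.0241666667·0.37978 = SEK 14,002,488.60.
Swap to SEK now, deposit: 36,000,000·0.36589·1.0277916667 = SEK 13,538,112.95.
The quoted forward overvalues THB, so borrow SEK, buy THB at spot, deposit the THB at 5.80%, and sell the proceeds forward at 0.37978.
Profit = 14,002,488.60 − 13,538,112.95 = SEK 464,376.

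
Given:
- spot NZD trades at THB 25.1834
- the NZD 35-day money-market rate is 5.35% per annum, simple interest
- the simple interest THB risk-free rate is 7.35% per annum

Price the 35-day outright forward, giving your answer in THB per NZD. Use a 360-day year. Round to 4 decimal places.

25.2321

T = 35/360 years.
THB accumulates by 1 + 0.0735×35/360 = 1.00714583.
NZD growth factor: 1 + 0.0535×35/360 = 1.00520139.
Forward (THB per NZD) = 25.1834 × 1.00714583 / 1.00520139 = 25.232114.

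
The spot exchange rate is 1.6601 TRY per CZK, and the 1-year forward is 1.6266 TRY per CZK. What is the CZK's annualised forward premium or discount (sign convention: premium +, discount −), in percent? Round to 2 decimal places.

-2.02%

T = 1 year.
Period premium: (1.6266 − 1.6601)/1.6601 = -0.0201795.
Annualise by dividing by T: -0.0201795 / 1 = -0.020179 → -2.02%.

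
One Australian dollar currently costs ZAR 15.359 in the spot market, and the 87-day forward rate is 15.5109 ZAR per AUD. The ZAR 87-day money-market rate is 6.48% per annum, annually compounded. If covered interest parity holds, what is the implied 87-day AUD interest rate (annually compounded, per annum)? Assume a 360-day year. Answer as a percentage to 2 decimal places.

2.23%

T = 87/360 years.
By CIP, F/S equals the ZAR-to-AUD growth ratio: 15.5109/15.359 = 1.0098900.
The ZAR side grows by (1 + 0.0648)^(87/360) = 1.0152892.
So the AUD growth factor = 1.0053463.
r = 1.0053463^(360/87) − 1 = 0.022309 → 2.23%.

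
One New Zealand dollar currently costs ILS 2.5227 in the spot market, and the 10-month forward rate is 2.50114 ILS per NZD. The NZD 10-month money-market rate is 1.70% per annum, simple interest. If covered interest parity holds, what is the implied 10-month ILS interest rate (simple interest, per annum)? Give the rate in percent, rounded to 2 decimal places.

T = 10/12 years.
CIP gives F = S · g_ILS/g_NZD, so g_ILS/g_NZD = 2.50114/2.5227 = 0.9914536.
NZD growth factor: 1 + 0.0170×10/12 = 1.0141667.
Hence g_ILS = 1.0054992.
(1.0054992 − 1)/T = 0.006599, i.e. 0.66%.

0.66%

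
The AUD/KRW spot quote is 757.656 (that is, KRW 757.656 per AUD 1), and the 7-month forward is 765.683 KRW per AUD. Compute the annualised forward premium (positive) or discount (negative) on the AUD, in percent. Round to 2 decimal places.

+1.82%

T = 7/12 years.
(F − S)/S = (765.683 − 757.656)/757.656 = 0.0105945.
×(1/T) gives 1.82% p.a.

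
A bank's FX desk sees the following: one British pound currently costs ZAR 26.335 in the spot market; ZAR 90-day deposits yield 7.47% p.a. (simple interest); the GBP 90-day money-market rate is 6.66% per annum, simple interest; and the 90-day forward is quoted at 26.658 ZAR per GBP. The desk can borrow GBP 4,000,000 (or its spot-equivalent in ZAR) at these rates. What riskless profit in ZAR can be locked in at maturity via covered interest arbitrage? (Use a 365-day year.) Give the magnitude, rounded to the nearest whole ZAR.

ZAR 1,102,826

T = 90/365 years.
Route A — deposit GBP, sell forward: 4,000,000 × 1.01642191781 × 26.658 = ZAR 108,383,101.94.
Route B — convert at spot, deposit ZAR: 4,000,000 × 26.335 × 1.01841917808 = ZAR 107,280,276.22.
The quoted forward overvalues GBP, so borrow ZAR, buy GBP at spot, deposit the GBP at 6.66%, and sell the proceeds forward at 26.658.
The gap between the two covered legs is ZAR 1,102,826.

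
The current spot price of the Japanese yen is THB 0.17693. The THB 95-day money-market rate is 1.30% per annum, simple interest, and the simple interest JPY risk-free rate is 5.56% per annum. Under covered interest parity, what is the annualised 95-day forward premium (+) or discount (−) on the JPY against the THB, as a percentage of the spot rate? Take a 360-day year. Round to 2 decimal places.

T = 95/360 years.
No-arbitrage forward: 0.17693 × 1.0034306 / 1.0146722 = 0.17496978 THB/JPY.
(F − S)/S ÷ T = (0.17496978 − 0.17693)/0.17693/(95/360) = -0.041984 → -4.20%.

-4.20%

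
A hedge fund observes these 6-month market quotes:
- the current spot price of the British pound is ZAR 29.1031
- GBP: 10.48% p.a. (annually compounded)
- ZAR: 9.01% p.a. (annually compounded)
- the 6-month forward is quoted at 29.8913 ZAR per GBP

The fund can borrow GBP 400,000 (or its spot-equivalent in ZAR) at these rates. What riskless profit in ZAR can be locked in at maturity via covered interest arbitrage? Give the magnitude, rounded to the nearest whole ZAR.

ZAR 413,066

T = 6/12 years.
Invest the GBP and cover forward: 400,000 × 1.0510946675 × 29.8913 = ZAR 12,567,434.41.
Convert at spot and invest in ZAR: 400,000 × 29.1031 × 1.0440785411 = ZAR 12,154,368.88.
The quoted forward overvalues GBP, so borrow ZAR, buy GBP at spot, deposit the GBP at 10.48%, and sell the proceeds forward at 29.8913.
Arbitrage profit = |12,567,434.41 − 12,154,368.88| = ZAR 413,066.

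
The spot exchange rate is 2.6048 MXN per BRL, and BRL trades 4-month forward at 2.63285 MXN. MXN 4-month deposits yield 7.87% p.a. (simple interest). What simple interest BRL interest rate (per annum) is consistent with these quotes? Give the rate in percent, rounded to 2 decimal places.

4.59%

T = 4/12 years.
By CIP, F/S equals the MXN-to-BRL growth ratio: 2.63285/2.6048 = 1.0107686.
MXN growth factor: 1 + 0.0787×4/12 = 1.0262333.
Hence g_BRL = 1.0152999.
r = (1.0152999 − 1)/(4/12) = 0.045900 → 4.59%.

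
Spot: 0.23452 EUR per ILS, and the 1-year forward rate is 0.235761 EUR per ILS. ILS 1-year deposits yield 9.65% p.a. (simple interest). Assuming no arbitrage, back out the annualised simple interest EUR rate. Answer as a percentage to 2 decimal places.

T = 1 year.
CIP gives F = S · g_EUR/g_ILS, so g_EUR/g_ILS = 0.235761/0.23452 = 1.0052917.
The ILS side grows by 1 + 0.0965×1 = 1.096500.
So the EUR growth factor = 1.1023023.
r = (1.1023023 − 1)/1 = 0.102302 → 10.23%.

10.23%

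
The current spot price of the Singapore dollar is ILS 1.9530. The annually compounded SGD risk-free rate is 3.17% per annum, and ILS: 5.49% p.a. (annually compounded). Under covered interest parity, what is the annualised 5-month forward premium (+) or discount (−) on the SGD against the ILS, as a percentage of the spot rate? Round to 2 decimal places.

T = 5/12 years.
F = S · g_ILS/g_SGD = 1.953 × 1.022519/1.0130882 = 1.9711804.
Annualised premium = (F − S)/S × (1/T) = (1.9711804 − 1.953)/1.953 ÷ (5/12) = 2.23%.

+2.23%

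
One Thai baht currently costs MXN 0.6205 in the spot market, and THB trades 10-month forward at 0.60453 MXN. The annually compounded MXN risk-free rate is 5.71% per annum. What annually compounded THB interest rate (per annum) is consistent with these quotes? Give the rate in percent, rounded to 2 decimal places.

T = 10/12 years.
By CIP, F/S equals the MXN-to-THB growth ratio: 0.60453/0.6205 = 0.9742627.
The MXN side grows by (1 + 0.0571)^(10/12) = 1.0473618.
Hence g_THB = 1.0750302.
Annualise: 1.0750302^(12/10) − 1 = 0.090699 = 9.07%.

9.07%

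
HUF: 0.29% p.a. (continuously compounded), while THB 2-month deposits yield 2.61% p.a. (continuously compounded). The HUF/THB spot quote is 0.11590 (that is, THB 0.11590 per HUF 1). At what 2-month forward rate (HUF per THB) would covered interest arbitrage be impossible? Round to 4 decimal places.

T = 2/12 years.
THB accumulates by e^(0.0261×2/12) = 1.0043595.
HUF growth factor: e^(0.0029×2/12) = 1.0004835.
Forward (THB per HUF) = 0.1159 × 1.0043595 / 1.0004835 = 0.1163490.
Invert for HUF per THB: 1 / 0.1163490 = 8.5948.

8.5948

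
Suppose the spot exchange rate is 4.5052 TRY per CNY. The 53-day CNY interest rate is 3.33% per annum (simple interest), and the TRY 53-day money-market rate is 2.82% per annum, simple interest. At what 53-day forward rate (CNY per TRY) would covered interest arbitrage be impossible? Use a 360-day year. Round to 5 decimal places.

0.22213

T = 53/360 years.
TRY growth factor: 1 + 0.0282×53/360 = 1.0041517.
CNY growth factor: 1 + 0.0333×53/360 = 1.0049025.
So F = 4.5052 × 1.0041517 / 1.0049025 = 4.501834 (TRY/CNY).
Invert for CNY per TRY: 1 / 4.501834 = 0.22213.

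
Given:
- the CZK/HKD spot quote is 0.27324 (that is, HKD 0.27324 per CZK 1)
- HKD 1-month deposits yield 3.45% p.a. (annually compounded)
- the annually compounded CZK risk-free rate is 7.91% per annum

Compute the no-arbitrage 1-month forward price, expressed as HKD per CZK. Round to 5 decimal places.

T = 1/12 years.
Growth of 1 HKD over T: (1 + 0.0345)^(1/12) = 1.0028305.
CZK growth factor: (1 + 0.0791)^(1/12) = 1.0063641.
Forward (HKD per CZK) = 0.27324 × 1.0028305 / 1.0063641 = 0.2722806.

0.27228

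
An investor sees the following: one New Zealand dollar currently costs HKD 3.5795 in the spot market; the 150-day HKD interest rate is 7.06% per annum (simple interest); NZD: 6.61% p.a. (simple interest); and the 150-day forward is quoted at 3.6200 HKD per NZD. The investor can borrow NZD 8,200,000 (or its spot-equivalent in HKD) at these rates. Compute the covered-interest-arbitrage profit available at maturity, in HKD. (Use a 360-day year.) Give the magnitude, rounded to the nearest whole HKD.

HKD 286,212

T = 150/360 years.
Route A — deposit NZD, sell forward: 8,200,000 × 1.0275416667 × 3.6200 = HKD 30,501,546.83.
Route B — convert at spot, deposit HKD: 8,200,000 × 3.5795 × 1.0294166667 = HKD 30,215,335.06.
The quoted forward overvalues NZD, so borrow HKD, buy NZD at spot, deposit the NZD at 6.61%, and sell the proceeds forward at 3.6200.
Arbitrage profit = |30,501,546.83 − 30,215,335.06| = HKD 286,212.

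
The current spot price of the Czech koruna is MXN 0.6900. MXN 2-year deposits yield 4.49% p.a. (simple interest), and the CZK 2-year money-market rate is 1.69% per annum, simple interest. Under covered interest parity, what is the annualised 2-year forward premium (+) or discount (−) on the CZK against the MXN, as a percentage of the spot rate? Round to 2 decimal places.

T = 2 years.
F = S · g_MXN/g_CZK = 0.69 × 1.089800/1.033800 = 0.7273767.
Annualised premium = (F − S)/S × (1/T) = (0.7273767 − 0.69)/0.69 ÷ 2 = 2.71%.

+2.71%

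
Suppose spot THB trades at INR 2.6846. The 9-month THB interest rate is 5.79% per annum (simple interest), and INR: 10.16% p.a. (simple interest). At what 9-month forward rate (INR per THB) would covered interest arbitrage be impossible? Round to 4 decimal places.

T = 9/12 years.
Growth of 1 INR over T: 1 + 0.1016×9/12 = 1.076200.
Growth of 1 THB over T: 1 + 0.0579×9/12 = 1.043425.
CIP: F = S · (grow INR)/(grow THB) = 2.6846 × 1.076200/1.043425 = 2.768926 INR per THB.

2.7689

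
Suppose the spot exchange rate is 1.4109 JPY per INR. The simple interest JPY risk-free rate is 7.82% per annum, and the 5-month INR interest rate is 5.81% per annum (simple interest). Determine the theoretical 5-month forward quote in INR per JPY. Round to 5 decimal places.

0.70302

T = 5/12 years.
JPY accumulates by 1 + 0.0782×5/12 = 1.0325833.
Growth of 1 INR over T: 1 + 0.0581×5/12 = 1.0242083.
So F = 1.4109 × 1.0325833 / 1.0242083 = 1.422437 (JPY/INR).
Quoted the other way: 1/1.422437 = 0.70302 INR per JPY.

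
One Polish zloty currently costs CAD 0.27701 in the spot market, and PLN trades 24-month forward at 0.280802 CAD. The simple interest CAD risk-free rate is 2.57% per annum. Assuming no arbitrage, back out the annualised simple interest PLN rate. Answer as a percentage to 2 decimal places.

T = 2 years.
CIP gives F = S · g_CAD/g_PLN, so g_CAD/g_PLN = 0.280802/0.27701 = 1.0136890.
The CAD side grows by 1 + 0.0257×2 = 1.051400.
So the PLN growth factor = 1.0372017.
r = (1.0372017 − 1)/2 = 0.018601 → 1.86%.

1.86%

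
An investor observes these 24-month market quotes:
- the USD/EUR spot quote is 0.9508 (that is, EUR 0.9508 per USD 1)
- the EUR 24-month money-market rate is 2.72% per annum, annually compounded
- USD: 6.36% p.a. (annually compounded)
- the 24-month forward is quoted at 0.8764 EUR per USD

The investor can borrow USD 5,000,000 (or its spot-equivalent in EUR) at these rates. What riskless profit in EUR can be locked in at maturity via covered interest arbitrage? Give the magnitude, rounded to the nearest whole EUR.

T = 2 years.
Keep in USD, deliver into the forward: 5,000,000·1.13124496·0.8764 = EUR 4,957,115.41.
Swap to EUR now, deposit: 5,000,000·0.9508·1.05513984 = EUR 5,016,134.80.
The quoted forward undervalues USD, so borrow USD, convert to EUR at spot, deposit the EUR at 2.72%, and buy USD forward at 0.8764 to cover the loan.
Profit = 5,016,134.80 − 4,957,115.41 = EUR 59,019.

EUR 59,019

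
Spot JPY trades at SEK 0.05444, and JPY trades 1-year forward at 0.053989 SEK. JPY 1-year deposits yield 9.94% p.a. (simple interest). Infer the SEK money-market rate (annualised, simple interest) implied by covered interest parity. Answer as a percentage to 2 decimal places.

T = 1 year.
CIP gives F = S · g_SEK/g_JPY, so g_SEK/g_JPY = 0.053989/0.05444 = 0.9917157.
The JPY side grows by 1 + 0.0994×1 = 1.099400.
Hence g_SEK = 1.0902922.
(1.0902922 − 1)/T = 0.090292, i.e. 9.03%.

9.03%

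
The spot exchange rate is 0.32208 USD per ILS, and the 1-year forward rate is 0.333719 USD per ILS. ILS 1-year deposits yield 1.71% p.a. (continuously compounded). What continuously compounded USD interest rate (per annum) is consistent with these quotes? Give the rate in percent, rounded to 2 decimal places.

5.26%

T = 1 year.
By CIP, F/S equals the USD-to-ILS growth ratio: 0.333719/0.32208 = 1.0361370.
The ILS side grows by e^(0.0171×1) = 1.017247.
Hence g_USD = 1.0540073.
Take logs: ln 1.0540073 / 1 = 0.052599, so 5.26%.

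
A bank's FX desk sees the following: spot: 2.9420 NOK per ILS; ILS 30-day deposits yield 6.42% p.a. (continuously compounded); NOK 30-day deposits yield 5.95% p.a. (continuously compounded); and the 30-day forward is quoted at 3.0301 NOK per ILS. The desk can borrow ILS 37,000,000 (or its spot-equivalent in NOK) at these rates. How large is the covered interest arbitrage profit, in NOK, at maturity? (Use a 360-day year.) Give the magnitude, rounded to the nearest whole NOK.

NOK 3,320,041

T = 30/360 years.
Route A — deposit ILS, sell forward: 37,000,000 × 1.00536433681 × 3.0301 = NOK 112,715,115.65.
Route B — convert at spot, deposit NOK: 37,000,000 × 2.9420 × 1.00497064621 = NOK 109,395,074.72.
The quoted forward overvalues ILS, so borrow NOK, buy ILS at spot, deposit the ILS at 6.42%, and sell the proceeds forward at 3.0301.
Profit = 112,715,115.65 − 109,395,074.72 = NOK 3,320,041.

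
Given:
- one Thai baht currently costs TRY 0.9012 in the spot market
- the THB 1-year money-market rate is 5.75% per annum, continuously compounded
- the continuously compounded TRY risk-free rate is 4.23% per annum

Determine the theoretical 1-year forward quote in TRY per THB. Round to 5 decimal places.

0.88761

T = 1 year.
Growth of 1 TRY over T: e^(0.0423×1) = 1.0432074.
THB accumulates by e^(0.0575×1) = 1.0591853.
So F = 0.9012 × 1.0432074 / 1.0591853 = 0.8876053 (TRY/THB).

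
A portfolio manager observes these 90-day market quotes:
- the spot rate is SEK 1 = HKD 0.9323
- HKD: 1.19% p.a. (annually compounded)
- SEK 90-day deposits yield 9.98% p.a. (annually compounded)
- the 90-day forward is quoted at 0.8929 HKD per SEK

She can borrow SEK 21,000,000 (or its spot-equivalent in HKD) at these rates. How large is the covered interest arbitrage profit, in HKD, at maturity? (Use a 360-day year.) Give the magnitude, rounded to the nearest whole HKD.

HKD 434,107

T = 90/360 years.
Keep in SEK, deliver into the forward: 21,000,000·1.0240671353·0.8929 = HKD 19,202,180.45.
Swap to HKD now, deposit: 21,000,000·0.9323·1.0029618155 = HKD 19,636,287.31.
The quoted forward undervalues SEK, so borrow SEK, convert to HKD at spot, deposit the HKD at 1.19%, and buy SEK forward at 0.8929 to cover the loan.
Profit = 19,636,287.31 − 19,202,180.45 = HKD 434,107.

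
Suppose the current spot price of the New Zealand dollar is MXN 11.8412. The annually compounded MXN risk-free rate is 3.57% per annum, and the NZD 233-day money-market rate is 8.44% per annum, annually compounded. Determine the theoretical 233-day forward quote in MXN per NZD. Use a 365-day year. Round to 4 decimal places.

T = 233/365 years.
MXN growth factor: (1 + 0.0357)^(233/365) = 1.02264454.
Growth of 1 NZD over T: (1 + 0.0844)^(233/365) = 1.05308503.
Forward (MXN per NZD) = 11.8412 × 1.02264454 / 1.05308503 = 11.498918.

11.4989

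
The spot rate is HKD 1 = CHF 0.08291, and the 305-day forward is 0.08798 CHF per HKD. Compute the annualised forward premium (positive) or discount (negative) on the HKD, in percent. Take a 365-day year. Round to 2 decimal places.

+7.32%

T = 305/365 years.
HKD trades forward at +6.11506% vs spot over the period.
×(1/T) gives 7.32% p.a.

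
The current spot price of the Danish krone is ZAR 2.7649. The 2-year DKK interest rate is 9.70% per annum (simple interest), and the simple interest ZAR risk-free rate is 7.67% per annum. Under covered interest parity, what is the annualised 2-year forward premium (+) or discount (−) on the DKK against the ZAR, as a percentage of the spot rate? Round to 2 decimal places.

-1.70%

T = 2 years.
F = S · g_ZAR/g_DKK = 2.7649 × 1.153400/1.194000 = 2.6708841.
(F − S)/S ÷ T = (2.6708841 − 2.7649)/2.7649/2 = -0.017002 → -1.70%.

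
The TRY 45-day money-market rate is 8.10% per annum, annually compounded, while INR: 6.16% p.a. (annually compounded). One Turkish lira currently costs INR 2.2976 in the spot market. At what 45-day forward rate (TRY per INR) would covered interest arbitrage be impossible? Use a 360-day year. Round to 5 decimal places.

0.43622

T = 45/360 years.
INR accumulates by (1 + 0.0616)^(45/360) = 1.0075001.
Growth of 1 TRY over T: (1 + 0.0810)^(45/360) = 1.0097834.
CIP: F = S · (grow INR)/(grow TRY) = 2.2976 × 1.0075001/1.0097834 = 2.292405 INR per TRY.
Invert for TRY per INR: 1 / 2.292405 = 0.43622.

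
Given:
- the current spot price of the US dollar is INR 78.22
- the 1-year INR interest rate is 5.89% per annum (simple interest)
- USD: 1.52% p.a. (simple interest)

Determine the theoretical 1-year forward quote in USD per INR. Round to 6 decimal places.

0.012257

T = 1 year.
Growth of 1 INR over T: 1 + 0.0589×1 = 1.058900.
USD accumulates by 1 + 0.0152×1 = 1.015200.
CIP: F = S · (grow INR)/(grow USD) = 78.22 × 1.058900/1.015200 = 81.58704 INR per USD.
Invert for USD per INR: 1 / 81.58704 = 0.012257.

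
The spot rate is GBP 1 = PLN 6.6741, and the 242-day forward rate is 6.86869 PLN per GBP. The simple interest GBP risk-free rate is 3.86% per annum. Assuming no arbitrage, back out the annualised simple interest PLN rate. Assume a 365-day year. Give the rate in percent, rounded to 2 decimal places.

T = 242/365 years.
F/S = 6.86869/6.6741 = 1.0291560 = (growth of PLN) / (growth of GBP).
The GBP side grows by 1 + 0.0386×242/365 = 1.0255923.
That pins the PLN growth at 1.0554945.
r = (1.0554945 − 1)/(242/365) = 0.083700 → 8.37%.

8.37%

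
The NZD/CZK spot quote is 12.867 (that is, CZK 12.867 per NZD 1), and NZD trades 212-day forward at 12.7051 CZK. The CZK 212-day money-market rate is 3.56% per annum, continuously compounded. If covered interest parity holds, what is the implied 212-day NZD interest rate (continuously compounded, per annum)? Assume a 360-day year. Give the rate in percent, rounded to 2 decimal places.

T = 212/360 years.
F/S = 12.7051/12.867 = 0.9874174 = (growth of CZK) / (growth of NZD).
The CZK side grows by e^(0.0356×212/360) = 1.0211857.
That pins the NZD growth at 1.0341986.
Take logs: ln 1.0341986 / (212/360) = 0.057102, so 5.71%.

5.71%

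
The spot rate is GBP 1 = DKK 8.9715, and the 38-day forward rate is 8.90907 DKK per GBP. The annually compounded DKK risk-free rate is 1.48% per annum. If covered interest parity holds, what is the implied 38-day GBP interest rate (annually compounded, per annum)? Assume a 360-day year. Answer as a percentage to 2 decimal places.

8.42%

T = 38/360 years.
By CIP, F/S equals the DKK-to-GBP growth ratio: 8.90907/8.9715 = 0.9930413.
The DKK side grows by (1 + 0.0148)^(38/360) = 1.001552.
Hence g_GBP = 1.0085703.
Annualise: 1.0085703^(360/38) − 1 = 0.084204 = 8.42%.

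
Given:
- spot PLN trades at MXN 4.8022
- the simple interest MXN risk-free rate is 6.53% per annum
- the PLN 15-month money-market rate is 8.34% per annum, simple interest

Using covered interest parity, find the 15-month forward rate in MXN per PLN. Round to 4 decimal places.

T = 15/12 years.
MXN accumulates by 1 + 0.0653×15/12 = 1.081625.
PLN growth factor: 1 + 0.0834×15/12 = 1.104250.
CIP: F = S · (grow MXN)/(grow PLN) = 4.8022 × 1.081625/1.104250 = 4.703808 MXN per PLN.

4.7038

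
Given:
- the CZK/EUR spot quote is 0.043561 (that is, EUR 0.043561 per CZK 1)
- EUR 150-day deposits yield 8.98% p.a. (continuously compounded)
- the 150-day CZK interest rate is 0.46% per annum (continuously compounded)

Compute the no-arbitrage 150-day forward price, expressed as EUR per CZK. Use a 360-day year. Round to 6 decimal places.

0.045135

T = 150/360 years.
EUR growth factor: e^(0.0898×150/360) = 1.0381255.
Growth of 1 CZK over T: e^(0.0046×150/360) = 1.0019185.
Forward (EUR per CZK) = 0.043561 × 1.0381255 / 1.0019185 = 0.04513519.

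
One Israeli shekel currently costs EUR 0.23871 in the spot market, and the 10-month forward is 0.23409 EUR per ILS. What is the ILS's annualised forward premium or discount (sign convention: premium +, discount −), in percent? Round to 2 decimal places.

-2.32%

T = 10/12 years.
ILS trades forward at -1.93540% vs spot over the period.
×(1/T) gives -2.32% p.a.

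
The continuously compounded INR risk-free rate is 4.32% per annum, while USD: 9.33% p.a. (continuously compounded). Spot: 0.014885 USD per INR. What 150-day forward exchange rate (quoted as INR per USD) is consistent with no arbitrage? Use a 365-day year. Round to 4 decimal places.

T = 150/365 years.
USD accumulates by e^(0.0933×150/365) = 1.03908702.
INR growth factor: e^(0.0432×150/365) = 1.01791195.
Forward (USD per INR) = 0.014885 × 1.03908702 / 1.01791195 = 0.015194645.
Quoted the other way: 1/0.015194645 = 65.8127 INR per USD.

65.8127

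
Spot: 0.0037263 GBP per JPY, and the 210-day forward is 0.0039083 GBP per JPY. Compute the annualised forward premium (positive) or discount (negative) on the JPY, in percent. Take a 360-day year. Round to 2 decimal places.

+8.37%

T = 210/360 years.
Period premium: (0.0039083 − 0.0037263)/0.0037263 = 0.0488420.
Per annum: 0.0488420 / (210/360) = 0.083729 = 8.37%.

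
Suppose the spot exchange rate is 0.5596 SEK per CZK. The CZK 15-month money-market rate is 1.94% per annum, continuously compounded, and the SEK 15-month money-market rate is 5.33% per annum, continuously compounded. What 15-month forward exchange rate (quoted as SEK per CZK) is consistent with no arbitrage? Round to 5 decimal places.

T = 15/12 years.
SEK growth factor: e^(0.0533×15/12) = 1.0688946.
Growth of 1 CZK over T: e^(0.0194×15/12) = 1.0245464.
CIP: F = S · (grow SEK)/(grow CZK) = 0.5596 × 1.0688946/1.0245464 = 0.5838227 SEK per CZK.

0.58382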